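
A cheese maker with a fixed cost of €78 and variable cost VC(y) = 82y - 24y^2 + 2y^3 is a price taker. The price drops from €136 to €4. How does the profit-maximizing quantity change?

AVC = 82 - 24y + 2y^2, minimized at y = 6 where min AVC = €10. MC = 82 - 48y + 6y^2.
With P = €136 above the shutdown price, P = MC gives y = 9.
At P = €4 < min AVC = €10, price no longer covers variable cost at any output, so the firm shuts down: y = 0.

Output falls from 9 to 0 (the firm shuts down)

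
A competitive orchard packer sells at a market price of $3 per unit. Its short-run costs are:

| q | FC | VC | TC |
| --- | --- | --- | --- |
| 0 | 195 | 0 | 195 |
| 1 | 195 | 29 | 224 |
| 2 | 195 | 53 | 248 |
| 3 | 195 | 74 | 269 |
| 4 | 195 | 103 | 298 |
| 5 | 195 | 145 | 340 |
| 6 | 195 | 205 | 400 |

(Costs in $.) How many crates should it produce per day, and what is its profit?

Profit at each row (π = 3q − TC): q=0: -195; q=1: -221; q=2: -242; q=3: -260; q=4: -286; q=5: -325; q=6: -382.
Profit is highest at q = 0. Equivalently, the lowest AVC in the table is 74/3 ≈ $24.67 at q = 3, and P = $3 falls below it — price never covers variable cost, so the firm shuts down and loses only its fixed cost.

q = 0 (shut down); profit = -$195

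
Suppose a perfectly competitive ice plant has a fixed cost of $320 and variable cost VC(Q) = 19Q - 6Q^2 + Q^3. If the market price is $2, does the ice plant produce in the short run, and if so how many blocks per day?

Shut down

Variable cost is VC = 19Q - 6Q^2 + Q^3, so AVC = VC/Q = 19 - 6Q + Q^2 and MC = dTC/dQ = 19 - 12Q + 3Q^2.
AVC hits its minimum where MC = AVC, at Q = 3, giving min AVC = 19 - 6·3 + 3^2 = $10.
P = $2 lies below min AVC = $10; no output level covers variable cost.
Best response: produce nothing and absorb the $320 fixed cost.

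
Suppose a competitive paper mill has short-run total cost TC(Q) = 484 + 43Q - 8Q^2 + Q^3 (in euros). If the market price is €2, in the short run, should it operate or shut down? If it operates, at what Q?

Strip out fixed cost: VC = 43Q - 8Q^2 + Q^3. Then AVC = 43 - 8Q + Q^2 and MC = 43 - 16Q + 3Q^2.
The AVC parabola has its vertex at Q = 8/2 = 4, where AVC = 43 - 8·4 + 4^2 = €27.
With P < min AVC (€2 < €27), every unit sold adds to the loss.
Shutting down limits the loss to fixed cost, €484.

Shut down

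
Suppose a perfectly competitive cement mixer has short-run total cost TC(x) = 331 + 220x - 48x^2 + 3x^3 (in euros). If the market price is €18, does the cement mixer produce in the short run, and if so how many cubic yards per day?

Shut down

Variable cost is VC = 220x - 48x^2 + 3x^3, so AVC = VC/x = 220 - 48x + 3x^2 and MC = dTC/dx = 220 - 96x + 9x^2.
AVC is minimized where dAVC/dx = -48 + 6x = 0, at x = 8; min AVC = 220 - 48·8 + 3·8^2 = €28.
Since P = €18 < min AVC = €28, price fails to cover variable cost at any output.
Shutting down limits the loss to fixed cost, €331.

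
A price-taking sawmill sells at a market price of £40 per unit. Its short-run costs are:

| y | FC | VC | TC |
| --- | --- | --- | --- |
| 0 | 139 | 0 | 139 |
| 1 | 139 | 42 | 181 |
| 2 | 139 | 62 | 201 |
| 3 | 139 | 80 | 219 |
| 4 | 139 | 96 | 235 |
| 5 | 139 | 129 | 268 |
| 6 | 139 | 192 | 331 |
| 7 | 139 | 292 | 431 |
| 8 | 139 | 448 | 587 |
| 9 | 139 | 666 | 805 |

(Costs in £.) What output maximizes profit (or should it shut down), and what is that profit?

y = 5; profit = -£68

Tabulate TR − TC: y=0: -139; y=1: -141; y=2: -121; y=3: -99; y=4: -75; y=5: -68; y=6: -91; y=7: -151; y=8: -267; y=9: -445.
Profit is maximized at y = 5. AVC there is 129/5 = £25.80 ≤ P, so producing beats shutting down (which would give -£139).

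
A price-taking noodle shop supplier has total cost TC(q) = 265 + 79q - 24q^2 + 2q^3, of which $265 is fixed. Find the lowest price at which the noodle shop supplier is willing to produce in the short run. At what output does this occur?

The firm shuts down when price falls below the minimum of average variable cost. AVC = VC/q = 79 - 24q + 2q^2.
dAVC/dq = -24 + 4q = 0 gives q = 6. min AVC = 79 - 24·6 + 2·6^2 = 7.
The firm shuts down for any P below $7.

$7 per unit, at q = 6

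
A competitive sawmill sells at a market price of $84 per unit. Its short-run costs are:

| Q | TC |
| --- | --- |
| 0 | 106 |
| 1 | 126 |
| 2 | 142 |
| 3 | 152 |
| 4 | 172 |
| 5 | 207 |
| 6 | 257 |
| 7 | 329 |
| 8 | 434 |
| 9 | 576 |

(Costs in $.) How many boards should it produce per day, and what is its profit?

Q = 7; profit = $259

Tabulate TR − TC: Q=0: -106; Q=1: -42; Q=2: 26; Q=3: 100; Q=4: 164; Q=5: 213; Q=6: 247; Q=7: 259; Q=8: 238; Q=9: 180.
Profit is maximized at Q = 7. AVC there is 223/7 = $31.86 ≤ P, so producing beats shutting down (which would give -$106).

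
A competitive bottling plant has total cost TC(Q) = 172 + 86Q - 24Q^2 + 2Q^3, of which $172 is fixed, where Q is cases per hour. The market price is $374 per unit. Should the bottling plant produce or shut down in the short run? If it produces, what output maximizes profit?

Strip out fixed cost: VC = 86Q - 24Q^2 + 2Q^3. Then AVC = 86 - 24Q + 2Q^2 and MC = 86 - 48Q + 6Q^2.
AVC hits its minimum where MC = AVC, at Q = 6, giving min AVC = 86 - 24·6 + 2·6^2 = $14.
Because $374 ≥ $14, revenue can cover variable cost; the firm operates.
Solving P = MC: -288 - 48Q + 6Q^2 = 0 ⇒ Q = -4 or 12. On the upward-sloping branch, Q* = 12.
Check: AVC at Q = 12 is $86 ≤ P, so revenue covers variable cost.
Profit = P·Q − TC = 374·12 − 1204 = $3284.

Produce at Q = 12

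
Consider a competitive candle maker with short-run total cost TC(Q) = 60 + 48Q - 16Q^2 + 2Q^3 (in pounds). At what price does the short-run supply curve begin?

The shutdown price is the minimum of AVC. VC = 48Q - 16Q^2 + 2Q^3, so AVC = 48 - 16Q + 2Q^2.
At the minimum of AVC, MC = AVC. MC = 48 - 32Q + 6Q^2; setting MC = AVC gives 4Q^2 - 16Q = 0, so Q = 4. min AVC = 16.
The firm shuts down for any P below £16.

£16 per unit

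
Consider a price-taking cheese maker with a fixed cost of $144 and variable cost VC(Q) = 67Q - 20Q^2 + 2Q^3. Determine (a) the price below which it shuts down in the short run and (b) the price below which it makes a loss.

Shutdown price = $17; break-even price = $43

Shutdown price = min AVC. AVC = 67 - 20Q + 2Q^2, with vertex at Q = 5 and minimum $17.
ATC = 144/Q + 67 - 20Q + 2Q^2. Setting dATC/dQ = −144/Q^2 − 20 + 4Q = 0 gives Q = 6 (since 4·6^3 − 20·6^2 = 144).
min ATC = 144/6 + 67 − 20·6 + 2·6^2 = $43. That is the break-even price.
Between these two prices the firm operates at a loss; above $43 it earns a profit.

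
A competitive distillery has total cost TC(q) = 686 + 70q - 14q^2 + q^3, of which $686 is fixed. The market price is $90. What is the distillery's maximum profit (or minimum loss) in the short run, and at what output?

AVC = 70 - 14q + q^2; min AVC = $21 at q = 7. Since P = $90 ≥ min AVC, the firm produces.
MC = 70 - 28q + 3q^2. Setting P = MC and taking the root on the rising branch gives q* = 10.
TR = 90·10 = 900. TC = 686 + 300 = 986. Profit = 900 − 986 = -$86.
Shutting down would mean losing the fixed cost of $686, so operating at a loss of $86 is better by $600.

Profit = -$86 at q = 10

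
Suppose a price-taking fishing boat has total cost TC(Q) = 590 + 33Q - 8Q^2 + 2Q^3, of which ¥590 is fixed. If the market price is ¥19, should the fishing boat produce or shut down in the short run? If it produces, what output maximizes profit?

Variable cost is VC = 33Q - 8Q^2 + 2Q^3, so AVC = VC/Q = 33 - 8Q + 2Q^2 and MC = dTC/dQ = 33 - 16Q + 6Q^2.
The AVC parabola has its vertex at Q = 8/4 = 2, where AVC = 33 - 8·2 + 2·2^2 = ¥25.
With P < min AVC (¥19 < ¥25), every unit sold adds to the loss.
The firm minimizes its loss by shutting down and losing only its fixed cost of ¥590.

Shut down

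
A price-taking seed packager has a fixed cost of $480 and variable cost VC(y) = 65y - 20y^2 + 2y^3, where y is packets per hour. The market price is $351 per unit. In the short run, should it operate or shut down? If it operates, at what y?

Variable cost is VC = 65y - 20y^2 + 2y^3, so AVC = VC/y = 65 - 20y + 2y^2 and MC = dTC/dy = 65 - 40y + 6y^2.
AVC hits its minimum where MC = AVC, at y = 5, giving min AVC = 65 - 20·5 + 2·5^2 = $15.
P = $351 exceeds min AVC = $15, so the firm stays open.
Solving P = MC: -286 - 40y + 6y^2 = 0 ⇒ y = -13/3 or 11. On the upward-sloping branch, y* = 11.
Check: AVC at y = 11 is $87 ≤ P, so revenue covers variable cost.
Profit = P·y − TC = 351·11 − 1437 = $2424.

Produce at y = 11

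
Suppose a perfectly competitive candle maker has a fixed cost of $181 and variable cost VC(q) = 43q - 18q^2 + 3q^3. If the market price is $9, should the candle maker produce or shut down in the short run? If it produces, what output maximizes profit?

Shut down

Strip out fixed cost: VC = 43q - 18q^2 + 3q^3. Then AVC = 43 - 18q + 3q^2 and MC = 43 - 36q + 9q^2.
AVC is minimized where dAVC/dq = -18 + 6q = 0, at q = 3; min AVC = 43 - 18·3 + 3·3^2 = $16.
Since P = $9 < min AVC = $16, price fails to cover variable cost at any output.
Shutting down limits the loss to fixed cost, $181.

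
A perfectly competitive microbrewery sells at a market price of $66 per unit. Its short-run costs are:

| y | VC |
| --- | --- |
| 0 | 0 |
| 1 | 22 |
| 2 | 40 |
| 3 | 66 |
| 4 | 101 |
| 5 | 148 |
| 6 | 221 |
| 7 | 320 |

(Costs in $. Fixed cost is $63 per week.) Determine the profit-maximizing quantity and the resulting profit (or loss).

Compute π = P·y − TC at each output: y=0: -63; y=1: -19; y=2: 29; y=3: 69; y=4: 100; y=5: 119; y=6: 112; y=7: 79.
Profit is maximized at y = 5. AVC there is 148/5 = $29.60 ≤ P, so producing beats shutting down (which would give -$63).

y = 5; profit = $119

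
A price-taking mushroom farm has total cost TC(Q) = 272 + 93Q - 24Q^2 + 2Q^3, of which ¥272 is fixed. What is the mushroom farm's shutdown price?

Short-run supply begins at min AVC. From VC = 93Q - 24Q^2 + 2Q^3, AVC = 93 - 24Q + 2Q^2.
dAVC/dQ = -24 + 4Q = 0 gives Q = 6. min AVC = 93 - 24·6 + 2·6^2 = 21.
So the shutdown price is ¥21.

¥21 per unit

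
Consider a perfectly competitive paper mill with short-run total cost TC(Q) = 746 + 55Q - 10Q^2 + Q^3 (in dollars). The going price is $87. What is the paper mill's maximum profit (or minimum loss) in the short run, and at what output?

AVC = 55 - 10Q + Q^2 has its minimum $30 at Q = 5; price $87 clears that bar, so the firm operates.
With MC = 55 - 20Q + 3Q^2, P = MC on the upward-sloping part at Q* = 8.
TR = 87·8 = 696. TC = 746 + 312 = 1058. Profit = 696 − 1058 = -$362.
By producing, the firm covers all variable cost plus $384 of fixed cost; shutting down would lose the full $746.

Profit = -$362 at Q = 8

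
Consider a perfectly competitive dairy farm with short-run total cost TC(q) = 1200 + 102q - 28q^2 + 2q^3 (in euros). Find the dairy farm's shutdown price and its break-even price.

Shutdown price = min AVC. AVC = 102 - 28q + 2q^2, with vertex at q = 7 and minimum €4.
ATC = 1200/q + 102 - 28q + 2q^2. Setting dATC/dq = −1200/q^2 − 28 + 4q = 0 gives q = 10 (since 4·10^3 − 28·10^2 = 1200).
min ATC = 1200/10 + 102 − 28·10 + 2·10^2 = €142. That is the break-even price.
For €4 ≤ P < €142 the firm produces at a loss; below €4 it shuts down.

Shutdown price = €4; break-even price = €142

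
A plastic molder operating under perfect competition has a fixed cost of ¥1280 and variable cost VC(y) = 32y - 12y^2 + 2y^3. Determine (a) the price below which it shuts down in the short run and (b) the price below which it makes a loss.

Shutdown price = min AVC. AVC = 32 - 12y + 2y^2, with vertex at y = 3 and minimum ¥14.
ATC = 1280/y + 32 - 12y + 2y^2. Setting dATC/dy = −1280/y^2 − 12 + 4y = 0 gives y = 8 (since 4·8^3 − 12·8^2 = 1280).
min ATC = 1280/8 + 32 − 12·8 + 2·8^2 = ¥224. That is the break-even price.
For ¥14 ≤ P < ¥224 the firm produces at a loss; below ¥14 it shuts down.

Shutdown price = ¥14; break-even price = ¥224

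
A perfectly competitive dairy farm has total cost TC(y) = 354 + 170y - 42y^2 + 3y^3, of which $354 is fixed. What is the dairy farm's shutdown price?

Short-run supply begins at min AVC. From VC = 170y - 42y^2 + 3y^3, AVC = 170 - 42y + 3y^2.
At the minimum of AVC, MC = AVC. MC = 170 - 84y + 9y^2; setting MC = AVC gives 6y^2 - 42y = 0, so y = 7. min AVC = 23.
So the shutdown price is $23.

$23 per unit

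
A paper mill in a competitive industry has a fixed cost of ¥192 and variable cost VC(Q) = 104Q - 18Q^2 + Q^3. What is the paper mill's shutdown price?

¥23 per unit

The firm shuts down when price falls below the minimum of average variable cost. AVC = VC/Q = 104 - 18Q + Q^2.
dAVC/dQ = -18 + 2Q = 0 gives Q = 9. min AVC = 104 - 18·9 + 9^2 = 23.
So the shutdown price is ¥23.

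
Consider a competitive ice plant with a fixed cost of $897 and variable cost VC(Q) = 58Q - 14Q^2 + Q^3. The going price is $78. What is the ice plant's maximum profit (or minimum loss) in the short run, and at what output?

AVC = 58 - 14Q + Q^2; min AVC = $9 at Q = 7. Since P = $78 ≥ min AVC, the firm produces.
With MC = 58 - 28Q + 3Q^2, P = MC on the upward-sloping part at Q* = 10.
TR = 78·10 = 780. TC = 897 + 180 = 1077. Profit = 780 − 1077 = -$297.
By producing, the firm covers all variable cost plus $600 of fixed cost; shutting down would lose the full $897.

Profit = -$297 at Q = 10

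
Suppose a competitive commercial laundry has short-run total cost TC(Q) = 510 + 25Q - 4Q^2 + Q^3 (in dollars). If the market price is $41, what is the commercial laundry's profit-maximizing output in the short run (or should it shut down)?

Produce at Q = 4

Variable cost is VC = 25Q - 4Q^2 + Q^3, so AVC = VC/Q = 25 - 4Q + Q^2 and MC = dTC/dQ = 25 - 8Q + 3Q^2.
The AVC parabola has its vertex at Q = 4/2 = 2, where AVC = 25 - 4·2 + 2^2 = $21.
Since P = $41 ≥ min AVC = $21, price covers variable cost and the firm should produce.
Set P = MC: 41 = 25 - 8Q + 3Q^2 → -16 - 8Q + 3Q^2 = 0. The roots are Q = -4/3 and Q = 4; the profit-maximizing output is on the rising part of MC, so Q* = 4.
Check: AVC at Q = 4 is $25 ≤ P, so revenue covers variable cost.
Profit = P·Q − TC = 41·4 − 610 = -$446, a loss, but smaller than the $510 fixed cost the firm would lose by shutting down.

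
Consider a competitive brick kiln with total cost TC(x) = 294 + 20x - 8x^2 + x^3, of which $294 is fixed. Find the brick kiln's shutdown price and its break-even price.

Shutdown price = $4; break-even price = $55

Shutdown price = min AVC. AVC = 20 - 8x + x^2, with vertex at x = 4 and minimum $4.
ATC = 294/x + 20 - 8x + x^2. Setting dATC/dx = −294/x^2 − 8 + 2x = 0 gives x = 7 (since 2·7^3 − 8·7^2 = 294).
min ATC = 294/7 + 20 − 8·7 + 7^2 = $55. That is the break-even price.
Between these two prices the firm operates at a loss; above $55 it earns a profit.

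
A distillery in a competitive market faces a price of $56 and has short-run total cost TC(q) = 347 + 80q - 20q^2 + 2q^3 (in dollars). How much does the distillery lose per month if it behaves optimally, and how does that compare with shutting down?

AVC = 80 - 20q + 2q^2 has its minimum $30 at q = 5; price $56 clears that bar, so the firm operates.
With MC = 80 - 40q + 6q^2, P = MC on the upward-sloping part at q* = 6.
TR = 56·6 = 336. TC = 347 + 192 = 539. Profit = 336 − 539 = -$203.
Shutting down would mean losing the fixed cost of $347, so operating at a loss of $203 is better by $144.

Profit = -$203 at q = 6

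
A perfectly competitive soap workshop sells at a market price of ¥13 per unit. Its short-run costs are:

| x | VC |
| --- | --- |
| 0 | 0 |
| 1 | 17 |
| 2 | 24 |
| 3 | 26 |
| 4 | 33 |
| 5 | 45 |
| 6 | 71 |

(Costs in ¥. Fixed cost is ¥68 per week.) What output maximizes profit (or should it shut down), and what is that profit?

Compute π = P·x − TC at each output: x=0: -68; x=1: -72; x=2: -66; x=3: -55; x=4: -49; x=5: -48; x=6: -61.
Profit is maximized at x = 5. AVC there is 45/5 = ¥9 ≤ P, so producing beats shutting down (which would give -¥68).

x = 5; profit = -¥48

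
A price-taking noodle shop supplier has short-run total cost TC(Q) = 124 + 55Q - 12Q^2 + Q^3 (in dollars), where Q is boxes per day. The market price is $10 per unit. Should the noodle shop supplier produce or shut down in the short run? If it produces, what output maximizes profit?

Shut down

Variable cost is VC = 55Q - 12Q^2 + Q^3, so AVC = VC/Q = 55 - 12Q + Q^2 and MC = dTC/dQ = 55 - 24Q + 3Q^2.
AVC is minimized where dAVC/dQ = -12 + 2Q = 0, at Q = 6; min AVC = 55 - 12·6 + 6^2 = $19.
With P < min AVC ($10 < $19), every unit sold adds to the loss.
Best response: produce nothing and absorb the $124 fixed cost.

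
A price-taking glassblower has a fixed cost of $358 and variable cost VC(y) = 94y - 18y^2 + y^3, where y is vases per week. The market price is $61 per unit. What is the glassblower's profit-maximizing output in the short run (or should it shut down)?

Produce at y = 11

From TC, MC = TC'(y) = 94 - 36y + 3y^2 and AVC = VC/y = 94 - 18y + y^2.
AVC is minimized where dAVC/dy = -18 + 2y = 0, at y = 9; min AVC = 94 - 18·9 + 9^2 = $13.
Since P = $61 ≥ min AVC = $13, price covers variable cost and the firm should produce.
P = MC gives 33 - 36y + 3y^2 = 0, with roots 1 and 11. Take the larger (rising MC): y* = 11.
Check: AVC at y = 11 is $17 ≤ P, so revenue covers variable cost.
Profit = P·y − TC = 61·11 − 545 = $126.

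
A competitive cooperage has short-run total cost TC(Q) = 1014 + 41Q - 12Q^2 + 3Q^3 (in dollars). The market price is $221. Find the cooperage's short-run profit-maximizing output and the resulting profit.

Profit = -$150 at Q = 6

AVC = 41 - 12Q + 3Q^2; min AVC = $29 at Q = 2. Since P = $221 ≥ min AVC, the firm produces.
With MC = 41 - 24Q + 9Q^2, P = MC on the upward-sloping part at Q* = 6.
TR = 221·6 = 1326. TC = 1014 + 462 = 1476. Profit = 1326 − 1476 = -$150.
That loss of $150 beats the $1014 the firm would lose by shutting down; producing recovers $864 of fixed cost.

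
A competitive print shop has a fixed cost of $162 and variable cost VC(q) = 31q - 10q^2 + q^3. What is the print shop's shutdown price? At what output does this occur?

$6 per unit, at q = 5

The firm shuts down when price falls below the minimum of average variable cost. AVC = VC/q = 31 - 10q + q^2.
At the minimum of AVC, MC = AVC. MC = 31 - 20q + 3q^2; setting MC = AVC gives 2q^2 - 10q = 0, so q = 5. min AVC = 6.
For P < $6 the firm produces nothing.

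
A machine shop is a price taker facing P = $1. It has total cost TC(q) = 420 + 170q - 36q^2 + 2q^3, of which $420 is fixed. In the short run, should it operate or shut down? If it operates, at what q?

Shut down

From TC, MC = TC'(q) = 170 - 72q + 6q^2 and AVC = VC/q = 170 - 36q + 2q^2.
AVC hits its minimum where MC = AVC, at q = 9, giving min AVC = 170 - 36·9 + 2·9^2 = $8.
Since P = $1 < min AVC = $8, price fails to cover variable cost at any output.
The firm minimizes its loss by shutting down and losing only its fixed cost of $420.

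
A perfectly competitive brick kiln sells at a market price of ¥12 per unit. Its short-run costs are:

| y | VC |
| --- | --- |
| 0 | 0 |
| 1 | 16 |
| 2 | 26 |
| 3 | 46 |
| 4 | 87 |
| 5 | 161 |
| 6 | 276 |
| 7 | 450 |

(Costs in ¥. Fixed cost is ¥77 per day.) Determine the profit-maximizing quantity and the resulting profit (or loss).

y = 0 (shut down); profit = -¥77

Profit at each row (π = 12y − TC): y=0: -77; y=1: -81; y=2: -79; y=3: -87; y=4: -116; y=5: -178; y=6: -281; y=7: -443.
Profit is highest at y = 0. Equivalently, the lowest AVC in the table is 26/2 ≈ ¥13 at y = 2, and P = ¥12 falls below it — price never covers variable cost, so the firm shuts down and loses only its fixed cost.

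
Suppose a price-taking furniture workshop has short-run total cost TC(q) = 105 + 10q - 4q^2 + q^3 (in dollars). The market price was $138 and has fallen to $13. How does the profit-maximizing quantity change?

MC = 10 - 8q + 3q^2; the shutdown threshold is min AVC = $6 (at q = 2).
With P = $138 above the shutdown price, P = MC gives q = 8.
At P = $13 ≥ min AVC, set P = MC: q = 3. The firm stays open but cuts output.

Output falls from 8 to 3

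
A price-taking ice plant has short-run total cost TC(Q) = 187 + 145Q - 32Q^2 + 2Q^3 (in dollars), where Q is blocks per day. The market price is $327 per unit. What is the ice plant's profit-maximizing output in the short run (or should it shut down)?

Produce at Q = 13

From TC, MC = TC'(Q) = 145 - 64Q + 6Q^2 and AVC = VC/Q = 145 - 32Q + 2Q^2.
AVC hits its minimum where MC = AVC, at Q = 8, giving min AVC = 145 - 32·8 + 2·8^2 = $17.
P = $327 exceeds min AVC = $17, so the firm stays open.
Solving P = MC: -182 - 64Q + 6Q^2 = 0 ⇒ Q = -7/3 or 13. On the upward-sloping branch, Q* = 13.
Check: AVC at Q = 13 is $67 ≤ P, so revenue covers variable cost.
Profit = P·Q − TC = 327·13 − 1058 = $3193.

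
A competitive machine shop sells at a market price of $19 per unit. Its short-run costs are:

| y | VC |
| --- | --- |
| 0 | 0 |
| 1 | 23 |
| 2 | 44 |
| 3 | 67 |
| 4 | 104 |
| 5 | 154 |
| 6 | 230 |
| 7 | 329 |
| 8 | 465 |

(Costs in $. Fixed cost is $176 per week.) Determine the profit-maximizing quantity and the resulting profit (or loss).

y = 0 (shut down); profit = -$176

Tabulate TR − TC: y=0: -176; y=1: -180; y=2: -182; y=3: -186; y=4: -204; y=5: -235; y=6: -292; y=7: -372; y=8: -489.
Profit is highest at y = 0. Equivalently, the lowest AVC in the table is 44/2 ≈ $22 at y = 2, and P = $19 falls below it — price never covers variable cost, so the firm shuts down and loses only its fixed cost.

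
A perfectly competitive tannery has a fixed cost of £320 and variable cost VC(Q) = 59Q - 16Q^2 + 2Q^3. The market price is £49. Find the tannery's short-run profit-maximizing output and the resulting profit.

Profit = -£220 at Q = 5

AVC = 59 - 16Q + 2Q^2; min AVC = £27 at Q = 4. Since P = £49 ≥ min AVC, the firm produces.
MC = 59 - 32Q + 6Q^2. Setting P = MC and taking the root on the rising branch gives Q* = 5.
TR = 49·5 = 245. TC = 320 + 145 = 465. Profit = 245 − 465 = -£220.
That loss of £220 beats the £320 the firm would lose by shutting down; producing recovers £100 of fixed cost.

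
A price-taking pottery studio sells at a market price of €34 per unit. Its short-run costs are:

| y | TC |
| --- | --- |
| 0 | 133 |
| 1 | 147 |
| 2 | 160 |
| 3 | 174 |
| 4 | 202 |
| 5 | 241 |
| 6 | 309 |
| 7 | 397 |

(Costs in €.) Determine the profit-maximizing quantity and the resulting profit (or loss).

y = 4; profit = -€66

Profit at each row (π = 34y − TC): y=0: -133; y=1: -113; y=2: -92; y=3: -72; y=4: -66; y=5: -71; y=6: -105; y=7: -159.
Profit is maximized at y = 4. AVC there is 69/4 = €17.25 ≤ P, so producing beats shutting down (which would give -€133).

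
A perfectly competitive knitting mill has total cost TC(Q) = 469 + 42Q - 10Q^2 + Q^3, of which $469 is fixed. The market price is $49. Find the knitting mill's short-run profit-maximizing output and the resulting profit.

AVC = 42 - 10Q + Q^2; min AVC = $17 at Q = 5. Since P = $49 ≥ min AVC, the firm produces.
MC = 42 - 20Q + 3Q^2. Setting P = MC and taking the root on the rising branch gives Q* = 7.
TR = 49·7 = 343. TC = 469 + 147 = 616. Profit = 343 − 616 = -$273.
By producing, the firm covers all variable cost plus $196 of fixed cost; shutting down would lose the full $469.

Profit = -$273 at Q = 7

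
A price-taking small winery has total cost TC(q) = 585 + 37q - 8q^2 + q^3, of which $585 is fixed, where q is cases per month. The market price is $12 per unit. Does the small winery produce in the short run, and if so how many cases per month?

From TC, MC = TC'(q) = 37 - 16q + 3q^2 and AVC = VC/q = 37 - 8q + q^2.
AVC is minimized where dAVC/dq = -8 + 2q = 0, at q = 4; min AVC = 37 - 8·4 + 4^2 = $21.
P = $12 lies below min AVC = $21; no output level covers variable cost.
Best response: produce nothing and absorb the $585 fixed cost.

Shut down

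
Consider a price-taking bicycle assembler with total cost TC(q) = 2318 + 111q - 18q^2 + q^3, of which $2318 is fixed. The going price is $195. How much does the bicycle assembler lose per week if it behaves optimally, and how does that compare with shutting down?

Profit = -$358 at q = 14

AVC = 111 - 18q + q^2; min AVC = $30 at q = 9. Since P = $195 ≥ min AVC, the firm produces.
MC = 111 - 36q + 3q^2. Setting P = MC and taking the root on the rising branch gives q* = 14.
TR = 195·14 = 2730. TC = 2318 + 770 = 3088. Profit = 2730 − 3088 = -$358.
Shutting down would mean losing the fixed cost of $2318, so operating at a loss of $358 is better by $1960.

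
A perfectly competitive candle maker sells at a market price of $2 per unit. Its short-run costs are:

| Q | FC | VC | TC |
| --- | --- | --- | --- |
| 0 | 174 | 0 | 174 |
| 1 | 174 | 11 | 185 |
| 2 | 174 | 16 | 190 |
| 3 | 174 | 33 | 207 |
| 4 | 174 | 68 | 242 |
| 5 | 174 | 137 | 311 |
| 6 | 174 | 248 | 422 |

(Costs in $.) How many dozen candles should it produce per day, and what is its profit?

Profit at each row (π = 2Q − TC): Q=0: -174; Q=1: -183; Q=2: -186; Q=3: -201; Q=4: -234; Q=5: -301; Q=6: -410.
Profit is highest at Q = 0. Equivalently, the lowest AVC in the table is 16/2 ≈ $8 at Q = 2, and P = $2 falls below it — price never covers variable cost, so the firm shuts down and loses only its fixed cost.

Q = 0 (shut down); profit = -$174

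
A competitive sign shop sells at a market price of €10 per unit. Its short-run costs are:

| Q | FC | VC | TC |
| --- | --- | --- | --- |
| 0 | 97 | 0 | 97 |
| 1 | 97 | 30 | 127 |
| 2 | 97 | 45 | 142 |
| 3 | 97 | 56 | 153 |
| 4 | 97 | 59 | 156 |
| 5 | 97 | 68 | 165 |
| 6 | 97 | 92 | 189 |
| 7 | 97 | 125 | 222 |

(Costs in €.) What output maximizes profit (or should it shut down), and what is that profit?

Q = 0 (shut down); profit = -€97

Tabulate TR − TC: Q=0: -97; Q=1: -117; Q=2: -122; Q=3: -123; Q=4: -116; Q=5: -115; Q=6: -129; Q=7: -152.
Profit is highest at Q = 0. Equivalently, the lowest AVC in the table is 68/5 ≈ €13.60 at Q = 5, and P = €10 falls below it — price never covers variable cost, so the firm shuts down and loses only its fixed cost.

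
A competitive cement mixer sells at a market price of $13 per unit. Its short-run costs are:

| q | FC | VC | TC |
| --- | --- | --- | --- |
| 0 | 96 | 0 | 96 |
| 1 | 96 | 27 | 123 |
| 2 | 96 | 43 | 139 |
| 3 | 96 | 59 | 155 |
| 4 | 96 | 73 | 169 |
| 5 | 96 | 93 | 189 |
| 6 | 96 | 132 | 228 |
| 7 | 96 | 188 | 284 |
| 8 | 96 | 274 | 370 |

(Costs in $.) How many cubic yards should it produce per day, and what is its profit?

q = 0 (shut down); profit = -$96

Profit at each row (π = 13q − TC): q=0: -96; q=1: -110; q=2: -113; q=3: -116; q=4: -117; q=5: -124; q=6: -150; q=7: -193; q=8: -266.
Profit is highest at q = 0. Equivalently, the lowest AVC in the table is 73/4 ≈ $18.25 at q = 4, and P = $13 falls below it — price never covers variable cost, so the firm shuts down and loses only its fixed cost.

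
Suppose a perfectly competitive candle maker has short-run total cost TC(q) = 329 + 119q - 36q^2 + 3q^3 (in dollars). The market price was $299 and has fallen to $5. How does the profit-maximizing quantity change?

AVC = 119 - 36q + 3q^2, minimized at q = 6 where min AVC = $11. MC = 119 - 72q + 9q^2.
At P = $299 ≥ min AVC, set P = MC on the rising branch: q = 10.
At P = $5 < min AVC = $11, price no longer covers variable cost at any output, so the firm shuts down: q = 0.

Output falls from 10 to 0 (the firm shuts down)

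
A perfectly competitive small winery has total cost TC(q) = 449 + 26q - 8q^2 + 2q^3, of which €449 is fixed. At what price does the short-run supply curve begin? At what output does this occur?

€18 per unit, at q = 2

Short-run supply begins at min AVC. From VC = 26q - 8q^2 + 2q^3, AVC = 26 - 8q + 2q^2.
At the minimum of AVC, MC = AVC. MC = 26 - 16q + 6q^2; setting MC = AVC gives 4q^2 - 8q = 0, so q = 2. min AVC = 18.
The firm shuts down for any P below €18.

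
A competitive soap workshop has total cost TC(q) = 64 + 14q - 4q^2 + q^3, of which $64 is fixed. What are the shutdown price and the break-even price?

Shutdown price = $10; break-even price = $30

Shutdown price = min AVC. AVC = 14 - 4q + q^2, with vertex at q = 2 and minimum $10.
ATC = 64/q + 14 - 4q + q^2. Setting dATC/dq = −64/q^2 − 4 + 2q = 0 gives q = 4 (since 2·4^3 − 4·4^2 = 64).
min ATC = 64/4 + 14 − 4·4 + 4^2 = $30. That is the break-even price.
Between these two prices the firm operates at a loss; above $30 it earns a profit.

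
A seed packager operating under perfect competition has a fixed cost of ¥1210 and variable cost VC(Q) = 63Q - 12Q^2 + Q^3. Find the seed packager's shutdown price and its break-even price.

AVC = 63 - 12Q + Q^2; minimized at Q = 6, giving min AVC = ¥27. That is the shutdown price.
ATC = 1210/Q + 63 - 12Q + Q^2. Setting dATC/dQ = −1210/Q^2 − 12 + 2Q = 0 gives Q = 11 (since 2·11^3 − 12·11^2 = 1210).
min ATC = 1210/11 + 63 − 12·11 + 11^2 = ¥162. That is the break-even price.
For ¥27 ≤ P < ¥162 the firm produces at a loss; below ¥27 it shuts down.

Shutdown price = ¥27; break-even price = ¥162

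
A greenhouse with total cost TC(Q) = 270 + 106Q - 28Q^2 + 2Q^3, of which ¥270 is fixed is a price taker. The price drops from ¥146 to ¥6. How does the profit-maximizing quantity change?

Output falls from 10 to 0 (the firm shuts down)

AVC = 106 - 28Q + 2Q^2, minimized at Q = 7 where min AVC = ¥8. MC = 106 - 56Q + 6Q^2.
At P = ¥146 ≥ min AVC, set P = MC on the rising branch: Q = 10.
At P = ¥6 < min AVC = ¥8, price no longer covers variable cost at any output, so the firm shuts down: Q = 0.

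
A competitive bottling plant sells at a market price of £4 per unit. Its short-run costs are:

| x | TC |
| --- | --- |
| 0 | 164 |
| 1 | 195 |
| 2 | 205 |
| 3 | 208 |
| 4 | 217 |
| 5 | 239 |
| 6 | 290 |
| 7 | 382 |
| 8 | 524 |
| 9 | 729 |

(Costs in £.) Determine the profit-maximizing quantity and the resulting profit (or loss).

Tabulate TR − TC: x=0: -164; x=1: -191; x=2: -197; x=3: -196; x=4: -201; x=5: -219; x=6: -266; x=7: -354; x=8: -492; x=9: -693.
Profit is highest at x = 0. Equivalently, the lowest AVC in the table is 53/4 ≈ £13.25 at x = 4, and P = £4 falls below it — price never covers variable cost, so the firm shuts down and loses only its fixed cost.

x = 0 (shut down); profit = -£164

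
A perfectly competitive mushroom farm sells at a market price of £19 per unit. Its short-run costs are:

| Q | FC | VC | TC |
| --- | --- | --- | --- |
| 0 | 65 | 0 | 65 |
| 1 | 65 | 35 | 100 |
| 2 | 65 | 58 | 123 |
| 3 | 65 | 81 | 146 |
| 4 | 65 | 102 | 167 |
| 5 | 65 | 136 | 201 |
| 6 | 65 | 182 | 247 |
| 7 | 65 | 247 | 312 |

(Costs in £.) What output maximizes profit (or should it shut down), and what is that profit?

Q = 0 (shut down); profit = -£65

Compute π = P·Q − TC at each output: Q=0: -65; Q=1: -81; Q=2: -85; Q=3: -89; Q=4: -91; Q=5: -106; Q=6: -133; Q=7: -179.
Profit is highest at Q = 0. Equivalently, the lowest AVC in the table is 102/4 ≈ £25.50 at Q = 4, and P = £19 falls below it — price never covers variable cost, so the firm shuts down and loses only its fixed cost.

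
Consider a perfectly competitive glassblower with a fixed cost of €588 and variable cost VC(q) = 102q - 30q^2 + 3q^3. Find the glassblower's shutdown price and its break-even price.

AVC = 102 - 30q + 3q^2; minimized at q = 5, giving min AVC = €27. That is the shutdown price.
ATC = 588/q + 102 - 30q + 3q^2. Setting dATC/dq = −588/q^2 − 30 + 6q = 0 gives q = 7 (since 6·7^3 − 30·7^2 = 588).
min ATC = 588/7 + 102 − 30·7 + 3·7^2 = €123. That is the break-even price.
For €27 ≤ P < €123 the firm produces at a loss; below €27 it shuts down.

Shutdown price = €27; break-even price = €123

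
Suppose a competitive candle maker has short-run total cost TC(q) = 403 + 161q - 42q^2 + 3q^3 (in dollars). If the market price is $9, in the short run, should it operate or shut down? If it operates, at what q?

Shut down

From TC, MC = TC'(q) = 161 - 84q + 9q^2 and AVC = VC/q = 161 - 42q + 3q^2.
The AVC parabola has its vertex at q = 42/6 = 7, where AVC = 161 - 42·7 + 3·7^2 = $14.
Since P = $9 < min AVC = $14, price fails to cover variable cost at any output.
Shutting down limits the loss to fixed cost, $403.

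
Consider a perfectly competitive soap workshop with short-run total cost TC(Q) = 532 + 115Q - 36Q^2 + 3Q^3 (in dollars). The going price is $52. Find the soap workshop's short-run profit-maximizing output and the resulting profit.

Profit = -$238 at Q = 7

AVC = 115 - 36Q + 3Q^2 has its minimum $7 at Q = 6; price $52 clears that bar, so the firm operates.
With MC = 115 - 72Q + 9Q^2, P = MC on the upward-sloping part at Q* = 7.
TR = 52·7 = 364. TC = 532 + 70 = 602. Profit = 364 − 602 = -$238.
By producing, the firm covers all variable cost plus $294 of fixed cost; shutting down would lose the full $532.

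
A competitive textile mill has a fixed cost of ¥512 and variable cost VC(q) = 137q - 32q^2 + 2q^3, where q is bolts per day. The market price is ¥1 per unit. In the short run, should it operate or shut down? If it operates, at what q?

Variable cost is VC = 137q - 32q^2 + 2q^3, so AVC = VC/q = 137 - 32q + 2q^2 and MC = dTC/dq = 137 - 64q + 6q^2.
AVC hits its minimum where MC = AVC, at q = 8, giving min AVC = 137 - 32·8 + 2·8^2 = ¥9.
With P < min AVC (¥1 < ¥9), every unit sold adds to the loss.
Shutting down limits the loss to fixed cost, ¥512.

Shut down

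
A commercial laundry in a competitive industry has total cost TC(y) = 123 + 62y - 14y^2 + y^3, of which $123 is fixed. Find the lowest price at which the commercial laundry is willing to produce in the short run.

Short-run supply begins at min AVC. From VC = 62y - 14y^2 + y^3, AVC = 62 - 14y + y^2.
dAVC/dy = -14 + 2y = 0 gives y = 7. min AVC = 62 - 14·7 + 7^2 = 13.
The firm shuts down for any P below $13.

$13 per unit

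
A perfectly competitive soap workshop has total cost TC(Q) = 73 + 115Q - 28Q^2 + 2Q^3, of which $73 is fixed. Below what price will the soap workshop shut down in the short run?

The shutdown price is the minimum of AVC. VC = 115Q - 28Q^2 + 2Q^3, so AVC = 115 - 28Q + 2Q^2.
dAVC/dQ = -28 + 4Q = 0 gives Q = 7. min AVC = 115 - 28·7 + 2·7^2 = 17.
For P < $17 the firm produces nothing.

$17 per unit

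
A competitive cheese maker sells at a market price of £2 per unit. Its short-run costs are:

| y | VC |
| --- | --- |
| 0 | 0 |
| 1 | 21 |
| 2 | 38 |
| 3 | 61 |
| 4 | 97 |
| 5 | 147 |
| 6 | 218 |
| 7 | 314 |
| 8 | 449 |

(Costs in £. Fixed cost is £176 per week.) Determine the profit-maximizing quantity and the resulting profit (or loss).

y = 0 (shut down); profit = -£176

Compute π = P·y − TC at each output: y=0: -176; y=1: -195; y=2: -210; y=3: -231; y=4: -265; y=5: -313; y=6: -382; y=7: -476; y=8: -609.
Profit is highest at y = 0. Equivalently, the lowest AVC in the table is 38/2 ≈ £19 at y = 2, and P = £2 falls below it — price never covers variable cost, so the firm shuts down and loses only its fixed cost.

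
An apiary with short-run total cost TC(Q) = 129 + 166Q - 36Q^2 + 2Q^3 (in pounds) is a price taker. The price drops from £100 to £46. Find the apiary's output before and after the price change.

MC = 166 - 72Q + 6Q^2; the shutdown threshold is min AVC = £4 (at Q = 9).
At P = £100 ≥ min AVC, set P = MC on the rising branch: Q = 11.
At P = £46 ≥ min AVC, set P = MC: Q = 10. The firm stays open but cuts output.

Output falls from 11 to 10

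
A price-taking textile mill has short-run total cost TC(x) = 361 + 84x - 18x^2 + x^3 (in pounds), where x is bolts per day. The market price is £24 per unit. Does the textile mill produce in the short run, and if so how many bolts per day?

Variable cost is VC = 84x - 18x^2 + x^3, so AVC = VC/x = 84 - 18x + x^2 and MC = dTC/dx = 84 - 36x + 3x^2.
AVC is minimized where dAVC/dx = -18 + 2x = 0, at x = 9; min AVC = 84 - 18·9 + 9^2 = £3.
Since P = £24 ≥ min AVC = £3, price covers variable cost and the firm should produce.
P = MC gives 60 - 36x + 3x^2 = 0, with roots 2 and 10. Take the larger (rising MC): x* = 10.
Check: AVC at x = 10 is £4 ≤ P, so revenue covers variable cost.
Profit = P·x − TC = 24·10 − 401 = -£161, a loss, but smaller than the £361 fixed cost the firm would lose by shutting down.

Produce at x = 10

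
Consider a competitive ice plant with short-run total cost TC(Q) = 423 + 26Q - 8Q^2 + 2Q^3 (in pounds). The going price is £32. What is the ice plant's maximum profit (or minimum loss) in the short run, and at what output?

Profit = -£387 at Q = 3

AVC = 26 - 8Q + 2Q^2; min AVC = £18 at Q = 2. Since P = £32 ≥ min AVC, the firm produces.
With MC = 26 - 16Q + 6Q^2, P = MC on the upward-sloping part at Q* = 3.
TR = 32·3 = 96. TC = 423 + 60 = 483. Profit = 96 − 483 = -£387.
By producing, the firm covers all variable cost plus £36 of fixed cost; shutting down would lose the full £423.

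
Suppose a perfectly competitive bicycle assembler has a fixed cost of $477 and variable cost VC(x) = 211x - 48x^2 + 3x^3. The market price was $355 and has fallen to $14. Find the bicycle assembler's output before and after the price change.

Output falls from 12 to 0 (the firm shuts down)

AVC = 211 - 48x + 3x^2, minimized at x = 8 where min AVC = $19. MC = 211 - 96x + 9x^2.
At P = $355 ≥ min AVC, set P = MC on the rising branch: x = 12.
At P = $14 < min AVC = $19, price no longer covers variable cost at any output, so the firm shuts down: x = 0.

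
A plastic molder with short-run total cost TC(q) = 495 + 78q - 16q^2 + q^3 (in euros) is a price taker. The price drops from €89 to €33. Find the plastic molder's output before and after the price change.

AVC = 78 - 16q + q^2, minimized at q = 8 where min AVC = €14. MC = 78 - 32q + 3q^2.
At P = €89 ≥ min AVC, set P = MC on the rising branch: q = 11.
At P = €33 ≥ min AVC, set P = MC: q = 9. The firm stays open but cuts output.

Output falls from 11 to 9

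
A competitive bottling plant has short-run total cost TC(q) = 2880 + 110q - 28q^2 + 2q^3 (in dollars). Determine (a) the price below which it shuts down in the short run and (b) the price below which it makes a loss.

AVC = 110 - 28q + 2q^2; minimized at q = 7, giving min AVC = $12. That is the shutdown price.
ATC = 2880/q + 110 - 28q + 2q^2. Setting dATC/dq = −2880/q^2 − 28 + 4q = 0 gives q = 12 (since 4·12^3 − 28·12^2 = 2880).
min ATC = 2880/12 + 110 − 28·12 + 2·12^2 = $302. That is the break-even price.
For $12 ≤ P < $302 the firm produces at a loss; below $12 it shuts down.

Shutdown price = $12; break-even price = $302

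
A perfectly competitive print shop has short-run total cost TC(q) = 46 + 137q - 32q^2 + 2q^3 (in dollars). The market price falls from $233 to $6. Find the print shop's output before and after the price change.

AVC = 137 - 32q + 2q^2, minimized at q = 8 where min AVC = $9. MC = 137 - 64q + 6q^2.
With P = $233 above the shutdown price, P = MC gives q = 12.
At P = $6 < min AVC = $9, price no longer covers variable cost at any output, so the firm shuts down: q = 0.

Output falls from 12 to 0 (the firm shuts down)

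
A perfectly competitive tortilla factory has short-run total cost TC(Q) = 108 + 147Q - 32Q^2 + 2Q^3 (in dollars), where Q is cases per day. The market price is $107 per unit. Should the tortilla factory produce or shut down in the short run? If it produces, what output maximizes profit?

Variable cost is VC = 147Q - 32Q^2 + 2Q^3, so AVC = VC/Q = 147 - 32Q + 2Q^2 and MC = dTC/dQ = 147 - 64Q + 6Q^2.
AVC is minimized where dAVC/dQ = -32 + 4Q = 0, at Q = 8; min AVC = 147 - 32·8 + 2·8^2 = $19.
Because $107 ≥ $19, revenue can cover variable cost; the firm operates.
Solving P = MC: 40 - 64Q + 6Q^2 = 0 ⇒ Q = 2/3 or 10. On the upward-sloping branch, Q* = 10.
Check: AVC at Q = 10 is $27 ≤ P, so revenue covers variable cost.
Profit = P·Q − TC = 107·10 − 378 = $692.

Produce at Q = 10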